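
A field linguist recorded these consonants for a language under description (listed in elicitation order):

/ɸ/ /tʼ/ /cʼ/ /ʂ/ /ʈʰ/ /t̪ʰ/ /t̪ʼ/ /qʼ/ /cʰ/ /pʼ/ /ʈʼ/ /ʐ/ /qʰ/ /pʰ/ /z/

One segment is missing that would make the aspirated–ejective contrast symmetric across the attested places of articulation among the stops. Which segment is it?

/tʰ/

Aspirated: /pʰ/ (bilabial), /t̪ʰ/ (dental), /ʈʰ/ (retroflex), /cʰ/ (palatal), /qʰ/ (uvular).
Ejective: /pʼ/ (bilabial), /t̪ʼ/ (dental), /tʼ/ (alveolar), /ʈʼ/ (retroflex), /cʼ/ (palatal), /qʼ/ (uvular).
The alveolar row has no aspirated member, so the gap is the aspirated alveolar stop /tʰ/.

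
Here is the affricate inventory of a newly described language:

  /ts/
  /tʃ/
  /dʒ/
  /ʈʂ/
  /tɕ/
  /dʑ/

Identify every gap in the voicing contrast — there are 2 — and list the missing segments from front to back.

alveolar: voiceless /ts/, voiced —.
postalveolar: voiceless /tʃ/, voiced /dʒ/.
retroflex: voiceless /ʈʂ/, voiced —.
alveolo-palatal: voiceless /tɕ/, voiced /dʑ/.
Gaps, from front to back: alveolar lacks voiced (/dz/); retroflex lacks voiced (/ɖʐ/).

/dz/, /ɖʐ/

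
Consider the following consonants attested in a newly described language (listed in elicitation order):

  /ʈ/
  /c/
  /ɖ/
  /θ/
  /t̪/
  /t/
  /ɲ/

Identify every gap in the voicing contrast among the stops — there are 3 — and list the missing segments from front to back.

Voiceless: /t̪/ (dental), /t/ (alveolar), /ʈ/ (retroflex), /c/ (palatal).
Voiced: /ɖ/ (retroflex).
Gaps, from front to back: dental lacks voiced (/d̪/); alveolar lacks voiced (/d/); palatal lacks voiced (/ɟ/).

/d̪/, /d/, /ɟ/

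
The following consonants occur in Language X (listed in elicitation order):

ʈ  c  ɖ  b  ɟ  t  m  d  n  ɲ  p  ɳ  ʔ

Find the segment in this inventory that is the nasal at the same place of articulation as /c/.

/c/ is a voiceless palatal stop.
The nasal at the same place is a palatal nasal — in this inventory, /ɲ/.

/ɲ/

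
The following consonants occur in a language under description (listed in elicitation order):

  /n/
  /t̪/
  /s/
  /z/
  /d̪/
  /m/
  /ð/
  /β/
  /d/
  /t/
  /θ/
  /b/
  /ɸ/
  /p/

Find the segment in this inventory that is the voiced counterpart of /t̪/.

/d̪/

/t̪/ is a voiceless dental stop.
The voiced counterpart is a voiced dental stop — in this inventory, /d̪/.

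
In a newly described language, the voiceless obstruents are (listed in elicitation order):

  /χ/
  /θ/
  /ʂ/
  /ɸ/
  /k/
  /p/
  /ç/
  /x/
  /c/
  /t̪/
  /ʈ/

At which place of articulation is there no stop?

place of articulation  stop      fricative
bilabial          p         ɸ       
dental            t̪        θ       
retroflex         ʈ         ʂ       
palatal           c         ç       
velar             k         x       
uvular            —         χ       
Every place of articulation has a stop member except uvular, where /q/ would be expected.

uvular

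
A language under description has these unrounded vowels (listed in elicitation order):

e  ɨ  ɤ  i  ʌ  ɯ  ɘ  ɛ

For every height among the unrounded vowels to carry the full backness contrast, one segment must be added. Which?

/ɜ/

height            front     central   back    
high              i         ɨ         ɯ       
high-mid          e         ɘ         ɤ       
low-mid           ɛ         —         ʌ       
The low-mid row has no central member, so the gap is the low-mid central unrounded vowel /ɜ/.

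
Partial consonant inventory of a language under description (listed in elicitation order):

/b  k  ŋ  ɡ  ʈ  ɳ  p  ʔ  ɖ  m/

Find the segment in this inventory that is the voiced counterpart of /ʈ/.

/ʈ/ is a voiceless retroflex stop.
The voiced counterpart is a voiced retroflex stop — in this inventory, /ɖ/.

/ɖ/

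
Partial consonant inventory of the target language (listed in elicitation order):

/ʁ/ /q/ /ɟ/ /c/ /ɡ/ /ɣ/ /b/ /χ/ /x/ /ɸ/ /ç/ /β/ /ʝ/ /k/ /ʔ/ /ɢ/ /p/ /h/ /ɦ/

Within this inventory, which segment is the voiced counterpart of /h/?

/h/ is a voiceless glottal fricative.
The voiced counterpart is a voiced glottal fricative — in this inventory, /ɦ/.

/ɦ/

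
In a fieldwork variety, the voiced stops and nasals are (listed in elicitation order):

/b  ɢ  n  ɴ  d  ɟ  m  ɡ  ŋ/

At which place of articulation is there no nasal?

place of articulation  oral stop  nasal   
bilabial          b         m       
alveolar          d         n       
palatal           ɟ         —       
velar             ɡ         ŋ       
uvular            ɢ         ɴ       
Every place of articulation has a nasal member except palatal, where /ɲ/ would be expected.

palatal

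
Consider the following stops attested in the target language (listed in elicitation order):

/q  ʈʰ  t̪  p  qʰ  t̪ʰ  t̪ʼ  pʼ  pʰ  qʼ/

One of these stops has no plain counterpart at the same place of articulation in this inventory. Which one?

Bilabial: /p/ ~ /pʰ/ ~ /pʼ/
Dental: /t̪/ ~ /t̪ʰ/ ~ /t̪ʼ/
Uvular: /q/ ~ /qʰ/ ~ /qʼ/
Retroflex: only /ʈʰ/ (aspirated); no plain partner.
So /ʈʰ/ is the unpaired segment.

/ʈʰ/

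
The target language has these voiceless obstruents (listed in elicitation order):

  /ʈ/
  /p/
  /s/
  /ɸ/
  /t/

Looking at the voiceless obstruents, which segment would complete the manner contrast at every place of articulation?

place of articulation  stop      fricative
bilabial          p         ɸ       
alveolar          t         s       
retroflex         ʈ         —       
The retroflex row has no fricative member, so the gap is the retroflex fricative /ʂ/.

/ʂ/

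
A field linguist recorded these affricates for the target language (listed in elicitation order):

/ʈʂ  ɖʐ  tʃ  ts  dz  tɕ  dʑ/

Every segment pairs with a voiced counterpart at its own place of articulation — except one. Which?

Alveolar: /ts/ ~ /dz/
Retroflex: /ʈʂ/ ~ /ɖʐ/
Alveolo-palatal: /tɕ/ ~ /dʑ/
Postalveolar: only /tʃ/ (voiceless); no voiced partner.
So /tʃ/ is the unpaired segment.

/tʃ/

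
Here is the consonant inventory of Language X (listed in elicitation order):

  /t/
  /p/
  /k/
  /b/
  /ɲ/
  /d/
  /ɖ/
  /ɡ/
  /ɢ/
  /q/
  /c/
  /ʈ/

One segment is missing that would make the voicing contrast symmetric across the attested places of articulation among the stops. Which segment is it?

/ɟ/

bilabial: voiceless /p/, voiced /b/.
alveolar: voiceless /t/, voiced /d/.
retroflex: voiceless /ʈ/, voiced /ɖ/.
palatal: voiceless /c/, voiced —.
velar: voiceless /k/, voiced /ɡ/.
uvular: voiceless /q/, voiced /ɢ/.
The palatal row has no voiced member, so the gap is the voiced palatal stop /ɟ/.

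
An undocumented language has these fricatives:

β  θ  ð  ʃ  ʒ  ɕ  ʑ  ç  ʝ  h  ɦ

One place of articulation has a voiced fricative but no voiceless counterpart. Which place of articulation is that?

Voiceless: /θ/ (dental), /ʃ/ (postalveolar), /ɕ/ (alveolo-palatal), /ç/ (palatal), /h/ (glottal).
Voiced: /β/ (bilabial), /ð/ (dental), /ʒ/ (postalveolar), /ʑ/ (alveolo-palatal), /ʝ/ (palatal), /ɦ/ (glottal).
Every place of articulation has a voiceless member except bilabial, where /ɸ/ would be expected.

bilabial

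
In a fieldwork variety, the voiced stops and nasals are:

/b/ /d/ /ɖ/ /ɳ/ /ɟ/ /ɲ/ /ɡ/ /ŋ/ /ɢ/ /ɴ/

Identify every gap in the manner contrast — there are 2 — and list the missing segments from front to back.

place of articulation  oral stop  nasal   
bilabial          b         —       
alveolar          d         —       
retroflex         ɖ         ɳ       
palatal           ɟ         ɲ       
velar             ɡ         ŋ       
uvular            ɢ         ɴ       
Gaps, from front to back: bilabial lacks nasal (/m/); alveolar lacks nasal (/n/).

/m/, /n/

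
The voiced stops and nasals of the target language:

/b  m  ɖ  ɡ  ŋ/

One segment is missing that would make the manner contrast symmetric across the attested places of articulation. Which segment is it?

place of articulation  oral stop  nasal   
bilabial          b         m       
retroflex         ɖ         —       
velar             ɡ         ŋ       
The retroflex row has no nasal member, so the gap is the retroflex nasal /ɳ/.

/ɳ/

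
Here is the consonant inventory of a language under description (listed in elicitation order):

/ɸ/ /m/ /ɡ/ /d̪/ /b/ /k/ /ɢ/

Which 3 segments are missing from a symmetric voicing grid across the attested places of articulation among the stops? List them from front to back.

/p/, /t̪/, /q/

bilabial: voiceless —, voiced /b/.
dental: voiceless —, voiced /d̪/.
velar: voiceless /k/, voiced /ɡ/.
uvular: voiceless —, voiced /ɢ/.
Gaps, from front to back: bilabial lacks voiceless (/p/); dental lacks voiceless (/t̪/); uvular lacks voiceless (/q/).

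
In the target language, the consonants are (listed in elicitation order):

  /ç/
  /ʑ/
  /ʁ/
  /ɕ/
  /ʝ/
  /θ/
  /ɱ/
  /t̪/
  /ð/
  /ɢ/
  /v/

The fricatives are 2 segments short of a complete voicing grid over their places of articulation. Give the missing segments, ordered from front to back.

/f/, /χ/

Voiceless: /θ/ (dental), /ɕ/ (alveolo-palatal), /ç/ (palatal).
Voiced: /v/ (labiodental), /ð/ (dental), /ʑ/ (alveolo-palatal), /ʝ/ (palatal), /ʁ/ (uvular).
Gaps, from front to back: labiodental lacks voiceless (/f/); uvular lacks voiceless (/χ/).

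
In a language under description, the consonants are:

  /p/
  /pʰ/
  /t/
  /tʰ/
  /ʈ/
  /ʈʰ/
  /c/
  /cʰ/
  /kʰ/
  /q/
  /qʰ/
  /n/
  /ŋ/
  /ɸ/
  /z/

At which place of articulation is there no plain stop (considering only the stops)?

velar

place of articulation  plain     aspirated
bilabial          p         pʰ      
alveolar          t         tʰ      
retroflex         ʈ         ʈʰ      
palatal           c         cʰ      
velar             —         kʰ      
uvular            q         qʰ      
Every place of articulation has a plain member except velar, where /k/ would be expected.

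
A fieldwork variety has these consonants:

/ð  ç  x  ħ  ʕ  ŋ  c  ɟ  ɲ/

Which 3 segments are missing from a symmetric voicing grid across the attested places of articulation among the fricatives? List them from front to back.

place of articulation  voiceless  voiced  
dental            —         ð       
palatal           ç         —       
velar             x         —       
pharyngeal        ħ         ʕ       
Gaps, from front to back: dental lacks voiceless (/θ/); palatal lacks voiced (/ʝ/); velar lacks voiced (/ɣ/).

/θ/, /ʝ/, /ɣ/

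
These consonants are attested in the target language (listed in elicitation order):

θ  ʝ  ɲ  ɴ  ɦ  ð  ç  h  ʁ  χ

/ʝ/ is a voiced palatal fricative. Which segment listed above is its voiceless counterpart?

The voiceless counterpart is a voiceless palatal fricative — in this inventory, /ç/.

/ç/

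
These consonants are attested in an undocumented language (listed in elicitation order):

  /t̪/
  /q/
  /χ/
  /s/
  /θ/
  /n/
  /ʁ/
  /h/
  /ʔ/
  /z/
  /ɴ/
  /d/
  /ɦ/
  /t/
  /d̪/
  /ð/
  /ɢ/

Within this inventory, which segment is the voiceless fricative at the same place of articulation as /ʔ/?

/ʔ/ is a voiceless glottal stop.
The voiceless fricative at the same place is a voiceless glottal fricative — in this inventory, /h/.

/h/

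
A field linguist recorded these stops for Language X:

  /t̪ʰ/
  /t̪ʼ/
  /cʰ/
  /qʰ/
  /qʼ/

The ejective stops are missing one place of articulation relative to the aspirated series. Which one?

dental: aspirated /t̪ʰ/, ejective /t̪ʼ/.
palatal: aspirated /cʰ/, ejective —.
uvular: aspirated /qʰ/, ejective /qʼ/.
Every place of articulation has an ejective member except palatal, where /cʼ/ would be expected.

palatal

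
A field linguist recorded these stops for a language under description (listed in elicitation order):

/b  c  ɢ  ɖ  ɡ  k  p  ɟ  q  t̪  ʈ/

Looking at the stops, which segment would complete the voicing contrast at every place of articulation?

/d̪/

place of articulation  voiceless  voiced  
bilabial          p         b       
dental            t̪        —       
retroflex         ʈ         ɖ       
palatal           c         ɟ       
velar             k         ɡ       
uvular            q         ɢ       
The dental row has no voiced member, so the gap is the voiced dental stop /d̪/.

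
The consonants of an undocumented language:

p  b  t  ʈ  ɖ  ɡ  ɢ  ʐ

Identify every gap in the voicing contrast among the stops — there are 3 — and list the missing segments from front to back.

/d/, /k/, /q/

Voiceless: /p/ (bilabial), /t/ (alveolar), /ʈ/ (retroflex).
Voiced: /b/ (bilabial), /ɖ/ (retroflex), /ɡ/ (velar), /ɢ/ (uvular).
Gaps, from front to back: alveolar lacks voiced (/d/); velar lacks voiceless (/k/); uvular lacks voiceless (/q/).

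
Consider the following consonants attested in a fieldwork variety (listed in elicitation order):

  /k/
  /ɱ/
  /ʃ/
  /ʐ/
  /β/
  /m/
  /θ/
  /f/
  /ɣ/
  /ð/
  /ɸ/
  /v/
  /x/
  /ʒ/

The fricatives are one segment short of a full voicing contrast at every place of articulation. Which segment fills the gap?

/ʂ/

bilabial: voiceless /ɸ/, voiced /β/.
labiodental: voiceless /f/, voiced /v/.
dental: voiceless /θ/, voiced /ð/.
postalveolar: voiceless /ʃ/, voiced /ʒ/.
retroflex: voiceless —, voiced /ʐ/.
velar: voiceless /x/, voiced /ɣ/.
The retroflex row has no voiceless member, so the gap is the voiceless retroflex fricative /ʂ/.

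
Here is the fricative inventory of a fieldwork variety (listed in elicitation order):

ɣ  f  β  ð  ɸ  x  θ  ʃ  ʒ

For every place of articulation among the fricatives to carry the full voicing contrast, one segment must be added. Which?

Voiceless: /ɸ/ (bilabial), /f/ (labiodental), /θ/ (dental), /ʃ/ (postalveolar), /x/ (velar).
Voiced: /β/ (bilabial), /ð/ (dental), /ʒ/ (postalveolar), /ɣ/ (velar).
The labiodental row has no voiced member, so the gap is the voiced labiodental fricative /v/.

/v/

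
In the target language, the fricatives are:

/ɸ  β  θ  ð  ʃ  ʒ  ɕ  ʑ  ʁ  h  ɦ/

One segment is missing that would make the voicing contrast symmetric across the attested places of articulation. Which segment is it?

/χ/

bilabial: voiceless /ɸ/, voiced /β/.
dental: voiceless /θ/, voiced /ð/.
postalveolar: voiceless /ʃ/, voiced /ʒ/.
alveolo-palatal: voiceless /ɕ/, voiced /ʑ/.
uvular: voiceless —, voiced /ʁ/.
glottal: voiceless /h/, voiced /ɦ/.
The uvular row has no voiceless member, so the gap is the voiceless uvular fricative /χ/.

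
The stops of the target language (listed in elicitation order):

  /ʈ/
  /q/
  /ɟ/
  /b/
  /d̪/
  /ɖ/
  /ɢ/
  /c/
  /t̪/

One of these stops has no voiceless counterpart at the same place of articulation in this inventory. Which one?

Dental: /t̪/ ~ /d̪/
Retroflex: /ʈ/ ~ /ɖ/
Palatal: /c/ ~ /ɟ/
Uvular: /q/ ~ /ɢ/
Bilabial: only /b/ (voiced); no voiceless partner.
So /b/ is the unpaired segment.

/b/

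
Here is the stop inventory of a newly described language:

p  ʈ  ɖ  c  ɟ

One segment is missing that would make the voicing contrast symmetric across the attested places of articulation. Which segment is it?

place of articulation  voiceless  voiced  
bilabial          p         —       
retroflex         ʈ         ɖ       
palatal           c         ɟ       
The bilabial row has no voiced member, so the gap is the voiced bilabial stop /b/.

/b/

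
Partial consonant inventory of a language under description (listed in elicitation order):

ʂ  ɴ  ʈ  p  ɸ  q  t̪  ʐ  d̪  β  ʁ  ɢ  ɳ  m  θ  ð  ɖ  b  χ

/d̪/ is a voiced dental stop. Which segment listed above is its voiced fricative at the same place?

The voiced fricative at the same place is a voiced dental fricative — in this inventory, /ð/.

/ð/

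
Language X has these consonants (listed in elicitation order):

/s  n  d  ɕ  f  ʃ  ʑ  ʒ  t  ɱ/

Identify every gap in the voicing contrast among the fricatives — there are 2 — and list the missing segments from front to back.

place of articulation  voiceless  voiced  
labiodental       f         —       
alveolar          s         —       
postalveolar      ʃ         ʒ       
alveolo-palatal   ɕ         ʑ       
Gaps, from front to back: labiodental lacks voiced (/v/); alveolar lacks voiced (/z/).

/v/, /z/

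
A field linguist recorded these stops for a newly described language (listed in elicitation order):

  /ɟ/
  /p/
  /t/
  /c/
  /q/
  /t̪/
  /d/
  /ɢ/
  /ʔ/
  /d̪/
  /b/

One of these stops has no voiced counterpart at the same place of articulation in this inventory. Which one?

/ʔ/

Bilabial: /p/ ~ /b/
Dental: /t̪/ ~ /d̪/
Alveolar: /t/ ~ /d/
Palatal: /c/ ~ /ɟ/
Uvular: /q/ ~ /ɢ/
Glottal: only /ʔ/ (voiceless); no voiced partner.
So /ʔ/ is the unpaired segment.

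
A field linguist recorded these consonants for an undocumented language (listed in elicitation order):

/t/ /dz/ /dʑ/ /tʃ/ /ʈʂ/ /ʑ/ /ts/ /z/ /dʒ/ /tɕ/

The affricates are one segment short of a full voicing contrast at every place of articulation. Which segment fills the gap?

/ɖʐ/

alveolar: voiceless /ts/, voiced /dz/.
postalveolar: voiceless /tʃ/, voiced /dʒ/.
retroflex: voiceless /ʈʂ/, voiced —.
alveolo-palatal: voiceless /tɕ/, voiced /dʑ/.
The retroflex row has no voiced member, so the gap is the voiced retroflex affricate /ɖʐ/.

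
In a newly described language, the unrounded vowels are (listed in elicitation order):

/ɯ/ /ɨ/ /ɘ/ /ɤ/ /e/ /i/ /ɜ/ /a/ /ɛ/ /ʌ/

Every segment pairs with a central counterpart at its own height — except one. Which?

/a/

High: /i/ ~ /ɨ/ ~ /ɯ/
High-mid: /e/ ~ /ɘ/ ~ /ɤ/
Low-mid: /ɛ/ ~ /ɜ/ ~ /ʌ/
Low: only /a/ (front); no central partner.
So /a/ is the unpaired segment.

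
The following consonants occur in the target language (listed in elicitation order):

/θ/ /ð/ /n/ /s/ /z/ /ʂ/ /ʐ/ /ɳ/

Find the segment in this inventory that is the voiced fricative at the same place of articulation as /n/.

/n/ is an alveolar nasal.
The voiced fricative at the same place is a voiced alveolar fricative — in this inventory, /z/.

/z/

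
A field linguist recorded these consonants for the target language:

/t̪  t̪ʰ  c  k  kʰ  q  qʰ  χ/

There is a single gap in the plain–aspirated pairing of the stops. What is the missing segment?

place of articulation  plain     aspirated
dental            t̪        t̪ʰ     
palatal           c         —       
velar             k         kʰ      
uvular            q         qʰ      
The palatal row has no aspirated member, so the gap is the aspirated palatal stop /cʰ/.

/cʰ/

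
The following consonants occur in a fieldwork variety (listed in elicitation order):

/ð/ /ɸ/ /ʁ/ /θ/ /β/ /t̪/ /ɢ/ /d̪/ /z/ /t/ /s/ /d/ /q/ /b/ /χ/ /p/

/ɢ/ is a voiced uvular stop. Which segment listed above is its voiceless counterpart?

/q/

The voiceless counterpart is a voiceless uvular stop — in this inventory, /q/.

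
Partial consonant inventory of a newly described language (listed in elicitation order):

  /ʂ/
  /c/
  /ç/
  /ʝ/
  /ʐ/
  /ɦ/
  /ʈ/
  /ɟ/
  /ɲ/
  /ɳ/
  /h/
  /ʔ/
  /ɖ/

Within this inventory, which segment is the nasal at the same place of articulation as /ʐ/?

/ɳ/

/ʐ/ is a voiced retroflex fricative.
The nasal at the same place is a retroflex nasal — in this inventory, /ɳ/.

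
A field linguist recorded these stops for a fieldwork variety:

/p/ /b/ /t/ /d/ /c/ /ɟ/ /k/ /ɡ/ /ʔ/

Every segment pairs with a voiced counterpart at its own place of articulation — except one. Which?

/ʔ/

Bilabial: /p/ ~ /b/
Alveolar: /t/ ~ /d/
Palatal: /c/ ~ /ɟ/
Velar: /k/ ~ /ɡ/
Glottal: only /ʔ/ (voiceless); no voiced partner.
So /ʔ/ is the unpaired segment.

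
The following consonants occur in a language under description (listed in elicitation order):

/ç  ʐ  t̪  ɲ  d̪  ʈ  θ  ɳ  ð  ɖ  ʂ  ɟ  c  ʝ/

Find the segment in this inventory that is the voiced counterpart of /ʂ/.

/ʐ/

/ʂ/ is a voiceless retroflex fricative.
The voiced counterpart is a voiced retroflex fricative — in this inventory, /ʐ/.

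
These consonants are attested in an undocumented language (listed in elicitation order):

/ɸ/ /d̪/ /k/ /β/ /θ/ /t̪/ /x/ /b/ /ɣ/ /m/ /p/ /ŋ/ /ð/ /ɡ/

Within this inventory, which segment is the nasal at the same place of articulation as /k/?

/k/ is a voiceless velar stop.
The nasal at the same place is a velar nasal — in this inventory, /ŋ/.

/ŋ/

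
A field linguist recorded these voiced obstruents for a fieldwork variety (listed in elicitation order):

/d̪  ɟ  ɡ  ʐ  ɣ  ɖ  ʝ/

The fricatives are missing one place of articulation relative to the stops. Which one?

Stop: /d̪/ (dental), /ɖ/ (retroflex), /ɟ/ (palatal), /ɡ/ (velar).
Fricative: /ʐ/ (retroflex), /ʝ/ (palatal), /ɣ/ (velar).
Every place of articulation has a fricative member except dental, where /ð/ would be expected.

dental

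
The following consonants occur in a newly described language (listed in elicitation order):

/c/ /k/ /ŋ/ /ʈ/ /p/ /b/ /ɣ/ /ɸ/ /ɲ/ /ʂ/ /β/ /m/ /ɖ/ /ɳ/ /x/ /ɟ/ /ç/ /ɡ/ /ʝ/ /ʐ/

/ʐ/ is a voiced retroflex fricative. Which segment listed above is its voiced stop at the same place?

/ɖ/

The voiced stop at the same place is a voiced retroflex stop — in this inventory, /ɖ/.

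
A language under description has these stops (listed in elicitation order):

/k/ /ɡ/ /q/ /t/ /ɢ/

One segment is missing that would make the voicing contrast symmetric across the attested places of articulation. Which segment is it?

alveolar: voiceless /t/, voiced —.
velar: voiceless /k/, voiced /ɡ/.
uvular: voiceless /q/, voiced /ɢ/.
The alveolar row has no voiced member, so the gap is the voiced alveolar stop /d/.

/d/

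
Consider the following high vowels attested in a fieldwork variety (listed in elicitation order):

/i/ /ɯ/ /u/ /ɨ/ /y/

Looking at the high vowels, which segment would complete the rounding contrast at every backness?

front: unrounded /i/, rounded /y/.
central: unrounded /ɨ/, rounded —.
back: unrounded /ɯ/, rounded /u/.
The central row has no rounded member, so the gap is the central rounded vowel /ʉ/.

/ʉ/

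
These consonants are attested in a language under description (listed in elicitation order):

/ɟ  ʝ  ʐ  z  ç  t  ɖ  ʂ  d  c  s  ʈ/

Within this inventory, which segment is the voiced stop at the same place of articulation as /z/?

/z/ is a voiced alveolar fricative.
The voiced stop at the same place is a voiced alveolar stop — in this inventory, /d/.

/d/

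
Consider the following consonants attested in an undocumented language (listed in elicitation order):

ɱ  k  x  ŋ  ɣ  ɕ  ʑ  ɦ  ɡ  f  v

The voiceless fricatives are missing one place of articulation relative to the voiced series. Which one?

glottal

labiodental: voiceless /f/, voiced /v/.
alveolo-palatal: voiceless /ɕ/, voiced /ʑ/.
velar: voiceless /x/, voiced /ɣ/.
glottal: voiceless —, voiced /ɦ/.
Every place of articulation has a voiceless member except glottal, where /h/ would be expected.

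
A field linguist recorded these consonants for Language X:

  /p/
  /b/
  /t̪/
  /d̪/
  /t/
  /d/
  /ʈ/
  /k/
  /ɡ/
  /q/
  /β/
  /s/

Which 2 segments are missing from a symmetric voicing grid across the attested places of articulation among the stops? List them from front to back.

/ɖ/, /ɢ/

bilabial: voiceless /p/, voiced /b/.
dental: voiceless /t̪/, voiced /d̪/.
alveolar: voiceless /t/, voiced /d/.
retroflex: voiceless /ʈ/, voiced —.
velar: voiceless /k/, voiced /ɡ/.
uvular: voiceless /q/, voiced —.
Gaps, from front to back: retroflex lacks voiced (/ɖ/); uvular lacks voiced (/ɢ/).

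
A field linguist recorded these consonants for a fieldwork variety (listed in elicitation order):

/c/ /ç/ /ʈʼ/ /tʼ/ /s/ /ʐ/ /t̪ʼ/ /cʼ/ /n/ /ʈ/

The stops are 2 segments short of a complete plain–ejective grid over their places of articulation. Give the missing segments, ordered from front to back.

/t̪/, /t/

Plain: /ʈ/ (retroflex), /c/ (palatal).
Ejective: /t̪ʼ/ (dental), /tʼ/ (alveolar), /ʈʼ/ (retroflex), /cʼ/ (palatal).
Gaps, from front to back: dental lacks plain (/t̪/); alveolar lacks plain (/t/).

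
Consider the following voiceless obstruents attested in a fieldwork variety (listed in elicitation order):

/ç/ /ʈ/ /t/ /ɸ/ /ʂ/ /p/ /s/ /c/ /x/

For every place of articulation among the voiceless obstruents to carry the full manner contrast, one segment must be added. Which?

/k/

bilabial: stop /p/, fricative /ɸ/.
alveolar: stop /t/, fricative /s/.
retroflex: stop /ʈ/, fricative /ʂ/.
palatal: stop /c/, fricative /ç/.
velar: stop —, fricative /x/.
The velar row has no stop member, so the gap is the velar stop /k/.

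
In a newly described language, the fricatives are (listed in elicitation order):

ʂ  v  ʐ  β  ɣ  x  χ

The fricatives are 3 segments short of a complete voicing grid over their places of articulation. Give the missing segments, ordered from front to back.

/ɸ/, /f/, /ʁ/

Voiceless: /ʂ/ (retroflex), /x/ (velar), /χ/ (uvular).
Voiced: /β/ (bilabial), /v/ (labiodental), /ʐ/ (retroflex), /ɣ/ (velar).
Gaps, from front to back: bilabial lacks voiceless (/ɸ/); labiodental lacks voiceless (/f/); uvular lacks voiced (/ʁ/).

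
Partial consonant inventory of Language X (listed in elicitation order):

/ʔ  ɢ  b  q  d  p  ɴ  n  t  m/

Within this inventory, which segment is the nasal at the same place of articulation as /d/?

/d/ is a voiced alveolar stop.
The nasal at the same place is an alveolar nasal — in this inventory, /n/.

/n/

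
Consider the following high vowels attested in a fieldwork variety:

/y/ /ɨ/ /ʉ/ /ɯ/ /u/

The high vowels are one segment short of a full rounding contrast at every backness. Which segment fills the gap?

backness          unrounded  rounded 
front             —         y       
central           ɨ         ʉ       
back              ɯ         u       
The front row has no unrounded member, so the gap is the front unrounded vowel /i/.

/i/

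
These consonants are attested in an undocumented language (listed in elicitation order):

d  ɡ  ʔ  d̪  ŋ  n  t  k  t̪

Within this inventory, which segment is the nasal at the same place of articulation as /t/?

/t/ is a voiceless alveolar stop.
The nasal at the same place is an alveolar nasal — in this inventory, /n/.

/n/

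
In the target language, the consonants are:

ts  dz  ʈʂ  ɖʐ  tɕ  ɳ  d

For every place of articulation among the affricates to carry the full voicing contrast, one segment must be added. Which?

place of articulation  voiceless  voiced  
alveolar          ts        dz      
retroflex         ʈʂ        ɖʐ      
alveolo-palatal   tɕ        —       
The alveolo-palatal row has no voiced member, so the gap is the voiced alveolo-palatal affricate /dʑ/.

/dʑ/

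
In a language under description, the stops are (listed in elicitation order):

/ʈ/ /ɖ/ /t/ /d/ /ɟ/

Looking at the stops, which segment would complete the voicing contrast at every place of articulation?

/c/

place of articulation  voiceless  voiced  
alveolar          t         d       
retroflex         ʈ         ɖ       
palatal           —         ɟ       
The palatal row has no voiceless member, so the gap is the voiceless palatal stop /c/.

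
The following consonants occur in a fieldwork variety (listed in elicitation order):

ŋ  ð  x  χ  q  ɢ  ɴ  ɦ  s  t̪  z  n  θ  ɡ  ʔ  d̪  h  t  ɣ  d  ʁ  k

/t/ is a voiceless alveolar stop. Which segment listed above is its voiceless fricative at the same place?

The voiceless fricative at the same place is a voiceless alveolar fricative — in this inventory, /s/.

/s/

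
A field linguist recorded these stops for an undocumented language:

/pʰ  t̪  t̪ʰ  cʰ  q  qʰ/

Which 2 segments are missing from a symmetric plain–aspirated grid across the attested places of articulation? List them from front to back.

bilabial: plain —, aspirated /pʰ/.
dental: plain /t̪/, aspirated /t̪ʰ/.
palatal: plain —, aspirated /cʰ/.
uvular: plain /q/, aspirated /qʰ/.
Gaps, from front to back: bilabial lacks plain (/p/); palatal lacks plain (/c/).

/p/, /c/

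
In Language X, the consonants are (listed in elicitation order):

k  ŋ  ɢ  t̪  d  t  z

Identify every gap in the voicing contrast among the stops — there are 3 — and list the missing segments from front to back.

/d̪/, /ɡ/, /q/

place of articulation  voiceless  voiced  
dental            t̪        —       
alveolar          t         d       
velar             k         —       
uvular            —         ɢ       
Gaps, from front to back: dental lacks voiced (/d̪/); velar lacks voiced (/ɡ/); uvular lacks voiceless (/q/).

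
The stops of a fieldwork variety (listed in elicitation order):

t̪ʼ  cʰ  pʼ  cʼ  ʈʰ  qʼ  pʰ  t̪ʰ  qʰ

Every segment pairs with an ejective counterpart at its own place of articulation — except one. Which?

Bilabial: /pʰ/ ~ /pʼ/
Dental: /t̪ʰ/ ~ /t̪ʼ/
Palatal: /cʰ/ ~ /cʼ/
Uvular: /qʰ/ ~ /qʼ/
Retroflex: only /ʈʰ/ (aspirated); no ejective partner.
So /ʈʰ/ is the unpaired segment.

/ʈʰ/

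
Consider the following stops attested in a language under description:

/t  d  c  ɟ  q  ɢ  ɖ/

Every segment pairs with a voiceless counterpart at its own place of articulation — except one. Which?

/ɖ/

Alveolar: /t/ ~ /d/
Palatal: /c/ ~ /ɟ/
Uvular: /q/ ~ /ɢ/
Retroflex: only /ɖ/ (voiced); no voiceless partner.
So /ɖ/ is the unpaired segment.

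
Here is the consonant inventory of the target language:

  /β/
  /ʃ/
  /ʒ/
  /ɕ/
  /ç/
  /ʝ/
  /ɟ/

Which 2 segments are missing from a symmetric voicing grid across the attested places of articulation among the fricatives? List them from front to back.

/ɸ/, /ʑ/

place of articulation  voiceless  voiced  
bilabial          —         β       
postalveolar      ʃ         ʒ       
alveolo-palatal   ɕ         —       
palatal           ç         ʝ       
Gaps, from front to back: bilabial lacks voiceless (/ɸ/); alveolo-palatal lacks voiced (/ʑ/).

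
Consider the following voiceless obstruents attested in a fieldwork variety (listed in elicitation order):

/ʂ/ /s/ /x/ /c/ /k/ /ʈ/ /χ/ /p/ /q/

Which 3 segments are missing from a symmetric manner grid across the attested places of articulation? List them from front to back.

/ɸ/, /t/, /ç/

place of articulation  stop      fricative
bilabial          p         —       
alveolar          —         s       
retroflex         ʈ         ʂ       
palatal           c         —       
velar             k         x       
uvular            q         χ       
Gaps, from front to back: bilabial lacks fricative (/ɸ/); alveolar lacks stop (/t/); palatal lacks fricative (/ç/).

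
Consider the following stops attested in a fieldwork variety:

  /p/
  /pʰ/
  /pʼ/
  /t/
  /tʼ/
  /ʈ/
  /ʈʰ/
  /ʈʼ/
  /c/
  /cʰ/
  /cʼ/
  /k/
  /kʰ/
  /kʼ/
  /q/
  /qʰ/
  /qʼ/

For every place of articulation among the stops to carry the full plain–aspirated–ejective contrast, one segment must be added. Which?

/tʰ/

bilabial: plain /p/, aspirated /pʰ/, ejective /pʼ/.
alveolar: plain /t/, aspirated —, ejective /tʼ/.
retroflex: plain /ʈ/, aspirated /ʈʰ/, ejective /ʈʼ/.
palatal: plain /c/, aspirated /cʰ/, ejective /cʼ/.
velar: plain /k/, aspirated /kʰ/, ejective /kʼ/.
uvular: plain /q/, aspirated /qʰ/, ejective /qʼ/.
The alveolar row has no aspirated member, so the gap is the aspirated alveolar stop /tʰ/.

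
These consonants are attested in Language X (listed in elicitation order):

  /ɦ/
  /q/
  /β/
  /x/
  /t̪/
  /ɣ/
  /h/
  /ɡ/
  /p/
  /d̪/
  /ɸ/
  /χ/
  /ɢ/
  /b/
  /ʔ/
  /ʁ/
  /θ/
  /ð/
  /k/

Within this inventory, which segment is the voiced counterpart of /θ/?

/θ/ is a voiceless dental fricative.
The voiced counterpart is a voiced dental fricative — in this inventory, /ð/.

/ð/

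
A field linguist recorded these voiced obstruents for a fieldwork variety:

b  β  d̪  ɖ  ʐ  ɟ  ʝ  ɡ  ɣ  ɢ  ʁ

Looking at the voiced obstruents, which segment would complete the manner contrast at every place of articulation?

bilabial: stop /b/, fricative /β/.
dental: stop /d̪/, fricative —.
retroflex: stop /ɖ/, fricative /ʐ/.
palatal: stop /ɟ/, fricative /ʝ/.
velar: stop /ɡ/, fricative /ɣ/.
uvular: stop /ɢ/, fricative /ʁ/.
The dental row has no fricative member, so the gap is the dental fricative /ð/.

/ð/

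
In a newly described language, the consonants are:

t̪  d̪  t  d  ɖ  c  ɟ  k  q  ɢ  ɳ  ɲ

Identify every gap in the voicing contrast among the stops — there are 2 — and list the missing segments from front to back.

place of articulation  voiceless  voiced  
dental            t̪        d̪      
alveolar          t         d       
retroflex         —         ɖ       
palatal           c         ɟ       
velar             k         —       
uvular            q         ɢ       
Gaps, from front to back: retroflex lacks voiceless (/ʈ/); velar lacks voiced (/ɡ/).

/ʈ/, /ɡ/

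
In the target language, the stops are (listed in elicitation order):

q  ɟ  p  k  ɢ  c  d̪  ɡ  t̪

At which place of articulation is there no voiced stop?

bilabial

place of articulation  voiceless  voiced  
bilabial          p         —       
dental            t̪        d̪      
palatal           c         ɟ       
velar             k         ɡ       
uvular            q         ɢ       
Every place of articulation has a voiced member except bilabial, where /b/ would be expected.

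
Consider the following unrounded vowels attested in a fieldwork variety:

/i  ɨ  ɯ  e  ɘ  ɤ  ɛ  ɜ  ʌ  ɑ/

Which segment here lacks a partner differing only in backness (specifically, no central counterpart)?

/ɑ/

High: /i/ ~ /ɨ/ ~ /ɯ/
High-mid: /e/ ~ /ɘ/ ~ /ɤ/
Low-mid: /ɛ/ ~ /ɜ/ ~ /ʌ/
Low: only /ɑ/ (back); no central partner.
So /ɑ/ is the unpaired segment.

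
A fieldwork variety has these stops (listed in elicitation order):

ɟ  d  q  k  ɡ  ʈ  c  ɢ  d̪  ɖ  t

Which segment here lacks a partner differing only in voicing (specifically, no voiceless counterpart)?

Alveolar: /t/ ~ /d/
Retroflex: /ʈ/ ~ /ɖ/
Palatal: /c/ ~ /ɟ/
Velar: /k/ ~ /ɡ/
Uvular: /q/ ~ /ɢ/
Dental: only /d̪/ (voiced); no voiceless partner.
So /d̪/ is the unpaired segment.

/d̪/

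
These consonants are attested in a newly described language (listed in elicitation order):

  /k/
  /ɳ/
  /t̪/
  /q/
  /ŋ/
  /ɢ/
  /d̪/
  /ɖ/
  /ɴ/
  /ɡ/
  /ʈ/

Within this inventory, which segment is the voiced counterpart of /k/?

/k/ is a voiceless velar stop.
The voiced counterpart is a voiced velar stop — in this inventory, /ɡ/.

/ɡ/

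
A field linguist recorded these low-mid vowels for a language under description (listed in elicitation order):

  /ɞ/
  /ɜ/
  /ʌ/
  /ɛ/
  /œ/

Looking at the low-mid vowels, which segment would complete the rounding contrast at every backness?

/ɔ/

backness          unrounded  rounded 
front             ɛ         œ       
central           ɜ         ɞ       
back              ʌ         —       
The back row has no rounded member, so the gap is the back rounded vowel /ɔ/.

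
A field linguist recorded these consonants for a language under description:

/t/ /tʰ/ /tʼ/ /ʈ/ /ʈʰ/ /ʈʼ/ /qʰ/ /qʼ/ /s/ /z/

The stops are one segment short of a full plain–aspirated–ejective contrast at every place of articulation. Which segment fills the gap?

/q/

place of articulation  plain     aspirated  ejective
alveolar          t         tʰ        tʼ      
retroflex         ʈ         ʈʰ        ʈʼ      
uvular            —         qʰ        qʼ      
The uvular row has no plain member, so the gap is the plain uvular stop /q/.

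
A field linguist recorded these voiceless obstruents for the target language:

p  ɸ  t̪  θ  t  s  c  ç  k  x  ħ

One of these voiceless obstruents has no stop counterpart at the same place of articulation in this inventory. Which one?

/ħ/

Bilabial: /p/ ~ /ɸ/
Dental: /t̪/ ~ /θ/
Alveolar: /t/ ~ /s/
Palatal: /c/ ~ /ç/
Velar: /k/ ~ /x/
Pharyngeal: only /ħ/ (fricative); no stop partner.
So /ħ/ is the unpaired segment.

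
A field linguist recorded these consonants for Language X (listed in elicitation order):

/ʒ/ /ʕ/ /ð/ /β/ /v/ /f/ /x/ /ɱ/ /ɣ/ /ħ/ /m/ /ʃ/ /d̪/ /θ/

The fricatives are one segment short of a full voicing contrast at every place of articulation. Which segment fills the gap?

/ɸ/

bilabial: voiceless —, voiced /β/.
labiodental: voiceless /f/, voiced /v/.
dental: voiceless /θ/, voiced /ð/.
postalveolar: voiceless /ʃ/, voiced /ʒ/.
velar: voiceless /x/, voiced /ɣ/.
pharyngeal: voiceless /ħ/, voiced /ʕ/.
The bilabial row has no voiceless member, so the gap is the voiceless bilabial fricative /ɸ/.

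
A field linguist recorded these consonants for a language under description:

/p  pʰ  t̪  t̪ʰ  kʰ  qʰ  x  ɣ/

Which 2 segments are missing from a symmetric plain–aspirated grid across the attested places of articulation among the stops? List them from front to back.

/k/, /q/

bilabial: plain /p/, aspirated /pʰ/.
dental: plain /t̪/, aspirated /t̪ʰ/.
velar: plain —, aspirated /kʰ/.
uvular: plain —, aspirated /qʰ/.
Gaps, from front to back: velar lacks plain (/k/); uvular lacks plain (/q/).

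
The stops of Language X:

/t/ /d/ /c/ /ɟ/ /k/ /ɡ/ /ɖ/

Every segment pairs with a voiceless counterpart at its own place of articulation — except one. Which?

Alveolar: /t/ ~ /d/
Palatal: /c/ ~ /ɟ/
Velar: /k/ ~ /ɡ/
Retroflex: only /ɖ/ (voiced); no voiceless partner.
So /ɖ/ is the unpaired segment.

/ɖ/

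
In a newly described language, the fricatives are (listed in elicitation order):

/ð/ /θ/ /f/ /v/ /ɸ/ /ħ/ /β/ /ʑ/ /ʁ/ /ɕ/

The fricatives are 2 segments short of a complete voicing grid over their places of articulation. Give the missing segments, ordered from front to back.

/χ/, /ʕ/

bilabial: voiceless /ɸ/, voiced /β/.
labiodental: voiceless /f/, voiced /v/.
dental: voiceless /θ/, voiced /ð/.
alveolo-palatal: voiceless /ɕ/, voiced /ʑ/.
uvular: voiceless —, voiced /ʁ/.
pharyngeal: voiceless /ħ/, voiced —.
Gaps, from front to back: uvular lacks voiceless (/χ/); pharyngeal lacks voiced (/ʕ/).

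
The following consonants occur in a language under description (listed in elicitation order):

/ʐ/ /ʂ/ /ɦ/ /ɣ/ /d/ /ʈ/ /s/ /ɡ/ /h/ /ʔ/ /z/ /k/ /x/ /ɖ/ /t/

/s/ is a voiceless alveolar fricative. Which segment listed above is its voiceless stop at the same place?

The voiceless stop at the same place is a voiceless alveolar stop — in this inventory, /t/.

/t/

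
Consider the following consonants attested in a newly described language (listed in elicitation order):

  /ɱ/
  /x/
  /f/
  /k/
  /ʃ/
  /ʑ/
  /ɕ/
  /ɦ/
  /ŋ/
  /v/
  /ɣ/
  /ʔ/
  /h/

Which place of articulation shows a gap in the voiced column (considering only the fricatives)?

postalveolar

place of articulation  voiceless  voiced  
labiodental       f         v       
postalveolar      ʃ         —       
alveolo-palatal   ɕ         ʑ       
velar             x         ɣ       
glottal           h         ɦ       
Every place of articulation has a voiced member except postalveolar, where /ʒ/ would be expected.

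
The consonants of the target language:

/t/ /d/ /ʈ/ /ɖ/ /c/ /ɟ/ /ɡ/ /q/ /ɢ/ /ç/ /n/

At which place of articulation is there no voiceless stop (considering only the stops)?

Voiceless: /t/ (alveolar), /ʈ/ (retroflex), /c/ (palatal), /q/ (uvular).
Voiced: /d/ (alveolar), /ɖ/ (retroflex), /ɟ/ (palatal), /ɡ/ (velar), /ɢ/ (uvular).
Every place of articulation has a voiceless member except velar, where /k/ would be expected.

velar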